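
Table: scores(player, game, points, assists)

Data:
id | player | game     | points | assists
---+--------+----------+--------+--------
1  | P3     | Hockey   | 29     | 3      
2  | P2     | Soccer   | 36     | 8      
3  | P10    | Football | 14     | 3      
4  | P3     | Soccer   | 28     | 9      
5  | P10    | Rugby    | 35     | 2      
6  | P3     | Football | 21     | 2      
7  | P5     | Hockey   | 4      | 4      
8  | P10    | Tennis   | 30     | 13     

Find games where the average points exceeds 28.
SELECT game, AVG(points)
FROM scores
GROUP BY game
HAVING AVG(points) > 28

Result:
  Rugby: avg=35.00
  Soccer: avg=32.00
  Tennis: avg=30.00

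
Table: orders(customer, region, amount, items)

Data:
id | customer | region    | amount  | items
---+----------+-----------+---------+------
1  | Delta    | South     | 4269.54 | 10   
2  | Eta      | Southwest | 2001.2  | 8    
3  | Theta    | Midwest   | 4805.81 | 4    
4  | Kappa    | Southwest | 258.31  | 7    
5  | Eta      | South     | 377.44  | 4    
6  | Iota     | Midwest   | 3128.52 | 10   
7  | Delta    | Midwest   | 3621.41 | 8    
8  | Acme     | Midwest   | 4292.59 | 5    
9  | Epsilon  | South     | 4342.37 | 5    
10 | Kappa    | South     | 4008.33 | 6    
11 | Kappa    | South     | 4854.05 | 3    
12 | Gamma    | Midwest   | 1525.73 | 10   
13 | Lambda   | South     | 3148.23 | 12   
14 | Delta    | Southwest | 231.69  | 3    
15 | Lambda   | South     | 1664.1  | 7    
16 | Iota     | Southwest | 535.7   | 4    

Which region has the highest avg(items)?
SELECT region, AVG(items) as val
FROM orders
GROUP BY region
ORDER BY val DESC
LIMIT 1

Result: Midwest with avg(items) = 7.40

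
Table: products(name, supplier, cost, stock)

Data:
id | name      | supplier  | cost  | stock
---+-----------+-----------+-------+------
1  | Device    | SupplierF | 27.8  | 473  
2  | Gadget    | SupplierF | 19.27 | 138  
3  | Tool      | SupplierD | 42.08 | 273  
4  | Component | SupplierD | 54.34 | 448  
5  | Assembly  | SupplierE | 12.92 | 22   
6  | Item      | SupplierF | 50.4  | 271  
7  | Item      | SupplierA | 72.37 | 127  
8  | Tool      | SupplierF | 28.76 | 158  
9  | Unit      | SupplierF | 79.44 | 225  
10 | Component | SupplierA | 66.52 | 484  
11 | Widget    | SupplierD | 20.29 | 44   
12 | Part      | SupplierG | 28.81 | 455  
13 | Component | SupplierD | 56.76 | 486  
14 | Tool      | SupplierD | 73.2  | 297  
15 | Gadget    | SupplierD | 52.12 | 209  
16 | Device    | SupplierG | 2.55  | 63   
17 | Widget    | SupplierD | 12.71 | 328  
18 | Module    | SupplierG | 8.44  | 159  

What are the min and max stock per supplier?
SELECT supplier, MIN(stock), MAX(stock)
FROM products
GROUP BY supplier

Result:
  SupplierA: min=127, max=484
  SupplierD: min=44, max=486
  SupplierE: min=22, max=22
  SupplierF: min=138, max=473
  SupplierG: min=63, max=455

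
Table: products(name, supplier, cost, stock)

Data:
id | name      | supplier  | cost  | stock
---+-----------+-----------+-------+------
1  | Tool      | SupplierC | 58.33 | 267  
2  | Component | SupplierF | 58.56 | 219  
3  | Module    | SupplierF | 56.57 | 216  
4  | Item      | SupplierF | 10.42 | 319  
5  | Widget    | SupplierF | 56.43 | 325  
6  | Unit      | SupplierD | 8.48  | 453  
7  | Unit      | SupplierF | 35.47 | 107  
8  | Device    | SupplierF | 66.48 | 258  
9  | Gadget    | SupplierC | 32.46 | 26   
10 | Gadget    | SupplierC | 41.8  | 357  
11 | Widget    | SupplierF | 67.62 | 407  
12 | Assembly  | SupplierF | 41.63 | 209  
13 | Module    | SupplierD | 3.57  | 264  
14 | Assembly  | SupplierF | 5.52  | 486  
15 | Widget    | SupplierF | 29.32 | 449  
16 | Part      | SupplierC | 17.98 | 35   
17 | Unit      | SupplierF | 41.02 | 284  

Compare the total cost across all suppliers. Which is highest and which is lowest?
SELECT supplier, SUM(cost)
FROM products
GROUP BY supplier
ORDER BY SUM(cost)

All groups:
  SupplierD: 12.05
  SupplierC: 150.57
  SupplierF: 469.04

Highest: SupplierF (469.04)
Lowest: SupplierD (12.05)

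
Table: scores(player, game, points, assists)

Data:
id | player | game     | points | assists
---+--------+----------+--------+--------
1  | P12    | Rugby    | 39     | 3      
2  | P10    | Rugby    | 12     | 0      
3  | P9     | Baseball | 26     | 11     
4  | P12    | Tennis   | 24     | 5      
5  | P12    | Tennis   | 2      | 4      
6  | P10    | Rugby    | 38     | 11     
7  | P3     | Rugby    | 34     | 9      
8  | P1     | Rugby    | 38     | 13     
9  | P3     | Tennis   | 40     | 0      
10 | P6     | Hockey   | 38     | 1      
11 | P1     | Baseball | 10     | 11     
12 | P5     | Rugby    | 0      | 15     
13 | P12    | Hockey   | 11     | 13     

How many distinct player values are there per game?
SELECT game, COUNT(DISTINCT player)
FROM scores
GROUP BY game

Result:
  Baseball: 2 distinct
  Hockey: 2 distinct
  Rugby: 5 distinct
  Tennis: 2 distinct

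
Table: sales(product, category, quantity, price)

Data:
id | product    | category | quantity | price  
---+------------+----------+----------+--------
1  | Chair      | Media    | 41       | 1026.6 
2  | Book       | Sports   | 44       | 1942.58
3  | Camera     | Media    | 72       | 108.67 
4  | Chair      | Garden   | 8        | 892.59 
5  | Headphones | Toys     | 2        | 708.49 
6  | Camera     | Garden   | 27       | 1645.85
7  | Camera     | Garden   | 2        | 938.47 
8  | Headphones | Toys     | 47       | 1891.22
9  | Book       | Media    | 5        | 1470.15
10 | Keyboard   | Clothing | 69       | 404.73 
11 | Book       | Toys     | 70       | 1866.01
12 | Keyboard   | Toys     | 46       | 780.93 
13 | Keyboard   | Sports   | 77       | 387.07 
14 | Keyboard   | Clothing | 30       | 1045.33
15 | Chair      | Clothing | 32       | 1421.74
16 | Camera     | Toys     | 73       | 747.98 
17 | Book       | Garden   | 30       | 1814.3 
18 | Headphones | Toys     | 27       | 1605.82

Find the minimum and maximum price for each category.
SELECT category, MIN(price), MAX(price)
FROM sales
GROUP BY category

Result:
  Clothing: min=404.73, max=1421.74
  Garden: min=892.59, max=1814.30
  Media: min=108.67, max=1470.15
  Sports: min=387.07, max=1942.58
  Toys: min=708.49, max=1891.22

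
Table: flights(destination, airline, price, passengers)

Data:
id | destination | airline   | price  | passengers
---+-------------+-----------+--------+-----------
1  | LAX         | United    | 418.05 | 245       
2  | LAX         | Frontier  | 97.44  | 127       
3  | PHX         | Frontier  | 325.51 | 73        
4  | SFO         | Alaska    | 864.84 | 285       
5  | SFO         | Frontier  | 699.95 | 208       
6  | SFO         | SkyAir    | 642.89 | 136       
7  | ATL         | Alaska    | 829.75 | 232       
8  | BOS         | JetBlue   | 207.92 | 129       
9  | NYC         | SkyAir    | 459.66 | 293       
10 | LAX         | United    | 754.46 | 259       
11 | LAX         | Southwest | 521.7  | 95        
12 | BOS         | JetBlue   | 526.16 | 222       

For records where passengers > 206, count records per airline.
SELECT airline, COUNT(*)
FROM flights
WHERE passengers > 206
GROUP BY airline

Note: WHERE filters rows before grouping.

Result:
  Alaska: 2
  Frontier: 1
  JetBlue: 1
  SkyAir: 1
  United: 2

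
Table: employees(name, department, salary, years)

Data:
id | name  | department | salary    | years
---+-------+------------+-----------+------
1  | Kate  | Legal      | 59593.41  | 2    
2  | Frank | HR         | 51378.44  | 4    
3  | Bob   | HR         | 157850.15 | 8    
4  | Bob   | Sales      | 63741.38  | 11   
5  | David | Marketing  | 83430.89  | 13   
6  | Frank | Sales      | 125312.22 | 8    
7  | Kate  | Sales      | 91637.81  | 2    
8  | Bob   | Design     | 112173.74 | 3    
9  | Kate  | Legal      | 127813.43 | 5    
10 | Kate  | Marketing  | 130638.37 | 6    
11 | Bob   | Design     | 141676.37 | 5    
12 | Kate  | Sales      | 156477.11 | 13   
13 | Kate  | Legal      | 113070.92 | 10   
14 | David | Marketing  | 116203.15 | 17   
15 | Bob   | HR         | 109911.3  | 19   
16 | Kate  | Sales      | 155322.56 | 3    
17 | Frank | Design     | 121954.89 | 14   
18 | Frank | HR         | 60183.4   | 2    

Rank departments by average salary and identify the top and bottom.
SELECT department, AVG(salary)
FROM employees
GROUP BY department
ORDER BY AVG(salary)

All groups:
  HR: 94830.82
  Legal: 100159.25
  Marketing: 110090.80
  Sales: 118498.22
  Design: 125268.33

Highest: Design (125268.33)
Lowest: HR (94830.82)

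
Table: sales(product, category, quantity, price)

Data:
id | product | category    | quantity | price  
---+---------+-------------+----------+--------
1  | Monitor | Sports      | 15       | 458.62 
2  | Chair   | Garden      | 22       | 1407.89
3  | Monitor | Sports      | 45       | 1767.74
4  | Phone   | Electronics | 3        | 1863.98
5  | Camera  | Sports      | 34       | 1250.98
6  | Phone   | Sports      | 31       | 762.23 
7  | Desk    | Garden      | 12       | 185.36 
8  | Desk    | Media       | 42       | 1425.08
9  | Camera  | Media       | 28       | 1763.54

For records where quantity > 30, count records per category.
SELECT category, COUNT(*)
FROM sales
WHERE quantity > 30
GROUP BY category

Note: WHERE filters rows before grouping.

Result:
  Media: 1
  Sports: 3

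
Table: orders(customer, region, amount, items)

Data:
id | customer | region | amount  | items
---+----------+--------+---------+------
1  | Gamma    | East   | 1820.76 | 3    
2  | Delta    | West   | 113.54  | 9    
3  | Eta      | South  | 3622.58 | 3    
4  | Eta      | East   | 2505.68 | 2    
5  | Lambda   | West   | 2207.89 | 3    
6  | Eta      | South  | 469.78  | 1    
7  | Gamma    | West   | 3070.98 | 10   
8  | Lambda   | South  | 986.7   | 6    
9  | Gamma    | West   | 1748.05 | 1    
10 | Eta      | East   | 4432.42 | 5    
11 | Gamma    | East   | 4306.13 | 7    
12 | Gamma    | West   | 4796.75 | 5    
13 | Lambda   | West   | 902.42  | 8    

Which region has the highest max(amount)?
SELECT region, MAX(amount) as val
FROM orders
GROUP BY region
ORDER BY val DESC
LIMIT 1

Result: West with max(amount) = 4796.75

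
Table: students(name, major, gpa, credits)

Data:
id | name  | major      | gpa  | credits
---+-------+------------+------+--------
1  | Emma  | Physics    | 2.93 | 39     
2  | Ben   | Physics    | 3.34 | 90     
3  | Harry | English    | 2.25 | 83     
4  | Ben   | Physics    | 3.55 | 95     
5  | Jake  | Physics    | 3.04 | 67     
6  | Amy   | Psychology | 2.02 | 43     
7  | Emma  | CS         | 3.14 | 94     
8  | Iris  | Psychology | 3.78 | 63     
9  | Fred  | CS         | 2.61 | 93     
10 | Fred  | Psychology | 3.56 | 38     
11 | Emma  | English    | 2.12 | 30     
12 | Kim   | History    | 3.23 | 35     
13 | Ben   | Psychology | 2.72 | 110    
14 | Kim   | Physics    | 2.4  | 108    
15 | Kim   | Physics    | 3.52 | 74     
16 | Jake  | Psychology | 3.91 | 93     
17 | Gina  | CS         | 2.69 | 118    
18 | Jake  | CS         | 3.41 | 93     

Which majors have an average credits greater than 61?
SELECT major, AVG(credits)
FROM students
GROUP BY major
HAVING AVG(credits) > 61

Result:
  CS: avg=99.50
  Physics: avg=78.83
  Psychology: avg=69.40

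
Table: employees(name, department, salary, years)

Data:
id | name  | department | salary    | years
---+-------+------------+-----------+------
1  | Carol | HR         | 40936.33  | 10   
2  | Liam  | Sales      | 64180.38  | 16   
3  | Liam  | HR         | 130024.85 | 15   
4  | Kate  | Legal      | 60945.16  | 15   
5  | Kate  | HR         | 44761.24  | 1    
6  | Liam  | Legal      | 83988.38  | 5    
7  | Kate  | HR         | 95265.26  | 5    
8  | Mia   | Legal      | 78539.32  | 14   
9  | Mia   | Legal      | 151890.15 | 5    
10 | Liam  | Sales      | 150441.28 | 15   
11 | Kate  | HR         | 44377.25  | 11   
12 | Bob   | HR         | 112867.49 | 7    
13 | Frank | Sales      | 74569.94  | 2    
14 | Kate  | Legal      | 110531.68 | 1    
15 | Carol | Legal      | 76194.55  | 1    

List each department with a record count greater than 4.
SELECT department, COUNT(*) as cnt
FROM employees
GROUP BY department
HAVING COUNT(*) > 4

Result:
  HR: 6
  Legal: 6

Note: HAVING filters groups after aggregation, WHERE filters rows before.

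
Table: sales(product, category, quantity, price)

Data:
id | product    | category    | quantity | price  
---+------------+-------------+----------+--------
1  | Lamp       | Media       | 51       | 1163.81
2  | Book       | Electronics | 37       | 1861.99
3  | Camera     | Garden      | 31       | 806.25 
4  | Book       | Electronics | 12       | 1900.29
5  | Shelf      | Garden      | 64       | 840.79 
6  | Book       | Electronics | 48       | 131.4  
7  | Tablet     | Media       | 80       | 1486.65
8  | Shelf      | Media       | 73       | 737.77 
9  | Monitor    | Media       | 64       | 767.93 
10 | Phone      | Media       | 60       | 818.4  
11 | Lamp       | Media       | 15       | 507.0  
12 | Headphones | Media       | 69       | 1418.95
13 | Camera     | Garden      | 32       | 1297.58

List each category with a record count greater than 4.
SELECT category, COUNT(*) as cnt
FROM sales
GROUP BY category
HAVING COUNT(*) > 4

Result:
  Media: 7

Note: HAVING filters groups after aggregation, WHERE filters rows before.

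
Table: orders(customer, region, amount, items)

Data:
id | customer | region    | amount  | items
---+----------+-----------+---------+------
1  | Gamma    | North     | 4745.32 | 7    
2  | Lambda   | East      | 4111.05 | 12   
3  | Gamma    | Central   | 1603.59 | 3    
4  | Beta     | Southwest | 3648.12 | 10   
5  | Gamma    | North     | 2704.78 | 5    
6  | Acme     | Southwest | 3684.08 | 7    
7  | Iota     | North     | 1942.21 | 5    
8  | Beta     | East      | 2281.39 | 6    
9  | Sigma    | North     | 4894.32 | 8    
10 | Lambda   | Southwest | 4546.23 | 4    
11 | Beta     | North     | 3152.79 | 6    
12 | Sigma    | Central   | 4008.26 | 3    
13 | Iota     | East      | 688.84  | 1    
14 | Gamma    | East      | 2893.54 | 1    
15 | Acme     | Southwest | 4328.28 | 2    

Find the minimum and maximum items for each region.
SELECT region, MIN(items), MAX(items)
FROM orders
GROUP BY region

Result:
  Central: min=3, max=3
  East: min=1, max=12
  North: min=5, max=8
  Southwest: min=2, max=10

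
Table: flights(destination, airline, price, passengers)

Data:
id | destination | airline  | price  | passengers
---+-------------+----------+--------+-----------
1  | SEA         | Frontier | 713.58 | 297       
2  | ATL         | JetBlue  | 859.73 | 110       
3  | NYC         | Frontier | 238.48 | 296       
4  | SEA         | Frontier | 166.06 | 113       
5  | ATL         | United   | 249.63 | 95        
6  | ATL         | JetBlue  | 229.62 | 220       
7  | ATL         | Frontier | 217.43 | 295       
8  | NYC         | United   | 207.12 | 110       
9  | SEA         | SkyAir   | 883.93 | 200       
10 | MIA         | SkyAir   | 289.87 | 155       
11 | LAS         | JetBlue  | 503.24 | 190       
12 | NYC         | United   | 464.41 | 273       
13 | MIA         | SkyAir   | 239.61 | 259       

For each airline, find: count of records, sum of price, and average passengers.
SELECT airline,
       COUNT(*) as cnt,
       SUM(price) as total_price,
       AVG(passengers) as avg_passengers
FROM flights
GROUP BY airline

Result:
  Frontier: 4 records, 1335.55 total price, 250.25 avg passengers
  JetBlue: 3 records, 1592.59 total price, 173.33 avg passengers
  SkyAir: 3 records, 1413.41 total price, 204.67 avg passengers
  United: 3 records, 921.16 total price, 159.33 avg passengers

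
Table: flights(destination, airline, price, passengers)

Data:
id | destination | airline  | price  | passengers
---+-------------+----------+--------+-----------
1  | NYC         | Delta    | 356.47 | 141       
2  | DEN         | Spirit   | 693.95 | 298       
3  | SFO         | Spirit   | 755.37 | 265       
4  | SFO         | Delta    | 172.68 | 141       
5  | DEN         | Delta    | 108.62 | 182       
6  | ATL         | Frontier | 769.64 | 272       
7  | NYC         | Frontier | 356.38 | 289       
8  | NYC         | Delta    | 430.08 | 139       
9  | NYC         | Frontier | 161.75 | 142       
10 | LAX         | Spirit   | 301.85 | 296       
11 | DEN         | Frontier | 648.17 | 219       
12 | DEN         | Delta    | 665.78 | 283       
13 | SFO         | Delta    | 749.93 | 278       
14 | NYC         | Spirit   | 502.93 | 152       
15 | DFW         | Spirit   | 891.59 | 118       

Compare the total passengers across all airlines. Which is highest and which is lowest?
SELECT airline, SUM(passengers)
FROM flights
GROUP BY airline
ORDER BY SUM(passengers)

All groups:
  Frontier: 922
  Spirit: 1129
  Delta: 1164

Highest: Delta (1164)
Lowest: Frontier (922)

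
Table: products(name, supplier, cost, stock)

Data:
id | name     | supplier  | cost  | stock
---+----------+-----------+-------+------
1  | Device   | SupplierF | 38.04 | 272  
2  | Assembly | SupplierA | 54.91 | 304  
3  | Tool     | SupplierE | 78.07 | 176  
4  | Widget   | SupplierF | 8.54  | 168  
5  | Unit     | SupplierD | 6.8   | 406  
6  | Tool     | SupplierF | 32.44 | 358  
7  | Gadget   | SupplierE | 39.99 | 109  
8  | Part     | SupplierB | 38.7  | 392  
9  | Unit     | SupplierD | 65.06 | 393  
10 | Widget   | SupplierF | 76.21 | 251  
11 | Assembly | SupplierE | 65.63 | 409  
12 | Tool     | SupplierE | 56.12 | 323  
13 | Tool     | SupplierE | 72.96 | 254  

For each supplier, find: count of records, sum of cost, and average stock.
SELECT supplier,
       COUNT(*) as cnt,
       SUM(cost) as total_cost,
       AVG(stock) as avg_stock
FROM products
GROUP BY supplier

Result:
  SupplierA: 1 records, 54.91 total cost, 304.00 avg stock
  SupplierB: 1 records, 38.70 total cost, 392.00 avg stock
  SupplierD: 2 records, 71.86 total cost, 399.50 avg stock
  SupplierE: 5 records, 312.77 total cost, 254.20 avg stock
  SupplierF: 4 records, 155.23 total cost, 262.25 avg stock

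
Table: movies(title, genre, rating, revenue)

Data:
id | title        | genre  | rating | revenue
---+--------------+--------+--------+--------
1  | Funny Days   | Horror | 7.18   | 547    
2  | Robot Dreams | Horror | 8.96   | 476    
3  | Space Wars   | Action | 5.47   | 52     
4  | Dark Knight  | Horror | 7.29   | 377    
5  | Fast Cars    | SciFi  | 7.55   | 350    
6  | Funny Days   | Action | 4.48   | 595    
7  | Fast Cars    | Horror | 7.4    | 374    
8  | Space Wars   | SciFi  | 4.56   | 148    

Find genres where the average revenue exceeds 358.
SELECT genre, AVG(revenue)
FROM movies
GROUP BY genre
HAVING AVG(revenue) > 358

Result:
  Horror: avg=443.50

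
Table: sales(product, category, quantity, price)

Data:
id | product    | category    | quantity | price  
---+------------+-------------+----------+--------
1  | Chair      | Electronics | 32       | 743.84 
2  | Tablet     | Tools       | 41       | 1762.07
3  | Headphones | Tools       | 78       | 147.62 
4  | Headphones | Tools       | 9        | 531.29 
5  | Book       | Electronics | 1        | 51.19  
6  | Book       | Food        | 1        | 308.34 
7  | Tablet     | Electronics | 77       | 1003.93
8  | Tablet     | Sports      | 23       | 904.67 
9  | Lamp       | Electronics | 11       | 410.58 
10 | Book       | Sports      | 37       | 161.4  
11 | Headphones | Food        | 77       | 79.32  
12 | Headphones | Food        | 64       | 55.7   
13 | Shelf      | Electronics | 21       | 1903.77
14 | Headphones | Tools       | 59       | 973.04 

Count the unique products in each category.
SELECT category, COUNT(DISTINCT product)
FROM sales
GROUP BY category

Result:
  Electronics: 5 distinct
  Food: 2 distinct
  Sports: 2 distinct
  Tools: 2 distinct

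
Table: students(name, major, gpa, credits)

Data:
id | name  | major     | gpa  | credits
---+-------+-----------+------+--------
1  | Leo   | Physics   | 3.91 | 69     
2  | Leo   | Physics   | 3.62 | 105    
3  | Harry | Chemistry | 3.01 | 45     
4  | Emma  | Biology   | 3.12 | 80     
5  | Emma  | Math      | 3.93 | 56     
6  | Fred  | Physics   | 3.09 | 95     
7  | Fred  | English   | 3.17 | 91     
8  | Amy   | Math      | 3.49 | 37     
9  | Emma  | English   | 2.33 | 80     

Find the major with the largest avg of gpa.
SELECT major, AVG(gpa) as val
FROM students
GROUP BY major
ORDER BY val DESC
LIMIT 1

Result: Math with avg(gpa) = 3.71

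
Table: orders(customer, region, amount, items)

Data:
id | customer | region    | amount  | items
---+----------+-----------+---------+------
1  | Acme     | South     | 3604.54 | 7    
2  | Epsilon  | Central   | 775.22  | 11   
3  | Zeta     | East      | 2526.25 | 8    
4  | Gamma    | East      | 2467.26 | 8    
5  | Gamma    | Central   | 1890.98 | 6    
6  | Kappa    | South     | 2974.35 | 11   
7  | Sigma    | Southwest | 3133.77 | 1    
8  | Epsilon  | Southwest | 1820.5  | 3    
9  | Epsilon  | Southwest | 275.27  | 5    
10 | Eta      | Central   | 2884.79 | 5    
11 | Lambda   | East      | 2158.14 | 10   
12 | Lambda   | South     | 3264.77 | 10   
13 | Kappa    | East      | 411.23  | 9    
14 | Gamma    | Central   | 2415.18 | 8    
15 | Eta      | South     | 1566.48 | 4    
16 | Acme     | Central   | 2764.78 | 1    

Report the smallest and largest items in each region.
SELECT region, MIN(items), MAX(items)
FROM orders
GROUP BY region

Result:
  Central: min=1, max=11
  East: min=8, max=10
  South: min=4, max=11
  Southwest: min=1, max=5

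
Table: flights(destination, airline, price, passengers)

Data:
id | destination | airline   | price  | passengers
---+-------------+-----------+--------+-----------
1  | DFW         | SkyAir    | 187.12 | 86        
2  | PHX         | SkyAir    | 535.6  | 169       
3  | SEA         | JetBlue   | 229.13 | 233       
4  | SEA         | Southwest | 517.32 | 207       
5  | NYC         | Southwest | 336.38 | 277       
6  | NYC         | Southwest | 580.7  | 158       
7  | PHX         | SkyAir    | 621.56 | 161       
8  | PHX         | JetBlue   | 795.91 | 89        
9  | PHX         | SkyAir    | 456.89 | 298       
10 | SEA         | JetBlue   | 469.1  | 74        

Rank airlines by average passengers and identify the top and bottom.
SELECT airline, AVG(passengers)
FROM flights
GROUP BY airline
ORDER BY AVG(passengers)

All groups:
  JetBlue: 132.00
  SkyAir: 178.50
  Southwest: 214.00

Highest: Southwest (214.00)
Lowest: JetBlue (132.00)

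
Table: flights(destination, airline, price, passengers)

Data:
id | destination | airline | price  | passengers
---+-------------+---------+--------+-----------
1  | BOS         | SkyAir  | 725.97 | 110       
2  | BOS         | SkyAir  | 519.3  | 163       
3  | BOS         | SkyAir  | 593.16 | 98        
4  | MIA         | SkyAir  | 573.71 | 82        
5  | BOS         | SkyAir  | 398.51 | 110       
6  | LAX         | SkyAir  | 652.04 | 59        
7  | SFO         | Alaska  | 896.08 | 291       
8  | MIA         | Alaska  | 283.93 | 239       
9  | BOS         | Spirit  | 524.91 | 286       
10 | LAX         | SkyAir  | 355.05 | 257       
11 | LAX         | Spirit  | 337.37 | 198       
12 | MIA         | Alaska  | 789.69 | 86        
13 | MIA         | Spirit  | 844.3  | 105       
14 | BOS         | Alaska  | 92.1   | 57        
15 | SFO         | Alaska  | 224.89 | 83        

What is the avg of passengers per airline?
SELECT airline, AVG(passengers) as result
FROM flights
GROUP BY airline

Result:
  Alaska: 151.20
  SkyAir: 125.57
  Spirit: 196.33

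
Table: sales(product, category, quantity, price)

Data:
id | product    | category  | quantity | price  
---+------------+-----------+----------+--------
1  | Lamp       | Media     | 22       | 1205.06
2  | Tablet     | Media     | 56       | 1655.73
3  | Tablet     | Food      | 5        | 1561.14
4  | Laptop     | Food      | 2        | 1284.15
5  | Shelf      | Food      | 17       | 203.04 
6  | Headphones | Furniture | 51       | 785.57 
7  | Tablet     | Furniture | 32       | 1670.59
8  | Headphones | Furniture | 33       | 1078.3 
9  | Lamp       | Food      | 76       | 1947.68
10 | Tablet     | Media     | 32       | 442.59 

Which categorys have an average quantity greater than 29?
SELECT category, AVG(quantity)
FROM sales
GROUP BY category
HAVING AVG(quantity) > 29

Result:
  Furniture: avg=38.67
  Media: avg=36.67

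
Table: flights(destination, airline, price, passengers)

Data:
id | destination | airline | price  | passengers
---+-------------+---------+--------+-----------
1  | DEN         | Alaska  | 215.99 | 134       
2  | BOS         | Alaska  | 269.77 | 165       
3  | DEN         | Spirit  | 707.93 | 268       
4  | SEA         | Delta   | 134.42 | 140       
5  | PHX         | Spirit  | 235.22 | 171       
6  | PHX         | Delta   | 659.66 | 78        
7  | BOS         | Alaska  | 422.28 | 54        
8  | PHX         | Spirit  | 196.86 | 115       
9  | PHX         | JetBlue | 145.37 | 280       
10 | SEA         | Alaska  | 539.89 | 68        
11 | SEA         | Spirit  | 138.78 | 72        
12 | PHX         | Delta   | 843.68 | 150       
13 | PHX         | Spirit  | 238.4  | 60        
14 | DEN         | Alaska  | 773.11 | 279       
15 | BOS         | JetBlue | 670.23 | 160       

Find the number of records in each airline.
SELECT airline, COUNT(*) as count
FROM flights
GROUP BY airline

Result:
  Alaska: 5
  Delta: 3
  JetBlue: 2
  Spirit: 5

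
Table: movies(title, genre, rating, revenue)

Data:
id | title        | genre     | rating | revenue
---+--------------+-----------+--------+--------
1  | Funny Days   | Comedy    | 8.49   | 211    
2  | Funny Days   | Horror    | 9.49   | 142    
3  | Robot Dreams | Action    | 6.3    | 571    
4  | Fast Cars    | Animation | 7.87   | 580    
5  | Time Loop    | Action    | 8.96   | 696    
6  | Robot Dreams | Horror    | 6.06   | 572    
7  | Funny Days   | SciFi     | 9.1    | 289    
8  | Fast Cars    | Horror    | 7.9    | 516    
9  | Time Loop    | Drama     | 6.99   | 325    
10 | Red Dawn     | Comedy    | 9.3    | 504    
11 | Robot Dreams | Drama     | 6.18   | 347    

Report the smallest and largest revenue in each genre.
SELECT genre, MIN(revenue), MAX(revenue)
FROM movies
GROUP BY genre

Result:
  Action: min=571, max=696
  Animation: min=580, max=580
  Comedy: min=211, max=504
  Drama: min=325, max=347
  Horror: min=142, max=572
  SciFi: min=289, max=289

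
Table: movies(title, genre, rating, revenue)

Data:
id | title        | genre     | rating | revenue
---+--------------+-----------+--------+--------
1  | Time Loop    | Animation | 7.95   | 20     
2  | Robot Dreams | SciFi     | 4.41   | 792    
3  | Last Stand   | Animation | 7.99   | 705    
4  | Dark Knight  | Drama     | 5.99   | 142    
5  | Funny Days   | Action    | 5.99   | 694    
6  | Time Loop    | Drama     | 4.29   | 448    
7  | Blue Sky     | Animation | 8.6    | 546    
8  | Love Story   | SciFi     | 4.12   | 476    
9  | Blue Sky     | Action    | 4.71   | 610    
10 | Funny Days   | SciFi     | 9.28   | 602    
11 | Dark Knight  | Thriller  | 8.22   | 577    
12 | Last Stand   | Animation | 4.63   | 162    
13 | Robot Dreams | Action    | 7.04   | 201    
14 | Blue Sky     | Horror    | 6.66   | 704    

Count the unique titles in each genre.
SELECT genre, COUNT(DISTINCT title)
FROM movies
GROUP BY genre

Result:
  Action: 3 distinct
  Animation: 3 distinct
  Drama: 2 distinct
  Horror: 1 distinct
  SciFi: 3 distinct
  Thriller: 1 distinct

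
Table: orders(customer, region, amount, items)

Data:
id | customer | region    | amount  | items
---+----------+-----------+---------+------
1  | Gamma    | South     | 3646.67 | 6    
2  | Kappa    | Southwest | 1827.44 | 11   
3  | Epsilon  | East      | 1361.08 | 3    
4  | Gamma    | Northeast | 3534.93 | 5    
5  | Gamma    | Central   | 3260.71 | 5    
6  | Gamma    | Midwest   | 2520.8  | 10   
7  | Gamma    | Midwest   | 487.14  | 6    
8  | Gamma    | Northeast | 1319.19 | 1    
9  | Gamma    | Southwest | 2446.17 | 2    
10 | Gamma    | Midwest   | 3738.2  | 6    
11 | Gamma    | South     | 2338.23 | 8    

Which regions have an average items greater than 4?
SELECT region, AVG(items)
FROM orders
GROUP BY region
HAVING AVG(items) > 4

Result:
  Central: avg=5.00
  Midwest: avg=7.33
  South: avg=7.00
  Southwest: avg=6.50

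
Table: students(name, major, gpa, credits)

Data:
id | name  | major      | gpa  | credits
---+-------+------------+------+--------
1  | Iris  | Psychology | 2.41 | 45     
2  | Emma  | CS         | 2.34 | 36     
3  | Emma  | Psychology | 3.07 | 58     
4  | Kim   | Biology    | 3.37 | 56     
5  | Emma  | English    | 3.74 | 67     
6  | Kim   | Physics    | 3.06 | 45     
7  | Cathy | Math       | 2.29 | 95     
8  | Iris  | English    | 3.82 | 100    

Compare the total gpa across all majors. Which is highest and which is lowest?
SELECT major, SUM(gpa)
FROM students
GROUP BY major
ORDER BY SUM(gpa)

All groups:
  Math: 2.29
  CS: 2.34
  Physics: 3.06
  Biology: 3.37
  Psychology: 5.48
  English: 7.56

Highest: English (7.56)
Lowest: Math (2.29)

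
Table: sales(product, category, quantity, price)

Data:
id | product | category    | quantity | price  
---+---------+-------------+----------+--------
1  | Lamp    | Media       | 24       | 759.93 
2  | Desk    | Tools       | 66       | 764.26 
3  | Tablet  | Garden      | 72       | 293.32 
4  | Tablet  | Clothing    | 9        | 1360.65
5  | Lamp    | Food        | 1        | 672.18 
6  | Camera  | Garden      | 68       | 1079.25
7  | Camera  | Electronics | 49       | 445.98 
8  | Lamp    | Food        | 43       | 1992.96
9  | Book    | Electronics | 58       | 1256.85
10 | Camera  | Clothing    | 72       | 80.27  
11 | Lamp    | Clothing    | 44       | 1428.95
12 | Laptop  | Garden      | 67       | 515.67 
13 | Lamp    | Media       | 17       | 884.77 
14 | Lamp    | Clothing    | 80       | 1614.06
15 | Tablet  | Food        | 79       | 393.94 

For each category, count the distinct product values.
SELECT category, COUNT(DISTINCT product)
FROM sales
GROUP BY category

Result:
  Clothing: 3 distinct
  Electronics: 2 distinct
  Food: 2 distinct
  Garden: 3 distinct
  Media: 1 distinct
  Tools: 1 distinct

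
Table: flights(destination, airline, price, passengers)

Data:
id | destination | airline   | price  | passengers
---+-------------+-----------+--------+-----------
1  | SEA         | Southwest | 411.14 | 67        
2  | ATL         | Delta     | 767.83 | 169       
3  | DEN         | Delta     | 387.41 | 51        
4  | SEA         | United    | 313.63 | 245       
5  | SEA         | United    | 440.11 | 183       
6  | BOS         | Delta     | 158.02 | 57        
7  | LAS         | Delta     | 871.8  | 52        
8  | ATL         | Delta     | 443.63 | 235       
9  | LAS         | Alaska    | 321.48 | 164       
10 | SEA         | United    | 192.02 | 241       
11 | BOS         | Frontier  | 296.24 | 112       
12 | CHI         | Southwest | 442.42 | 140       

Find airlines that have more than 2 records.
SELECT airline, COUNT(*) as cnt
FROM flights
GROUP BY airline
HAVING COUNT(*) > 2

Result:
  Delta: 5
  United: 3

Note: HAVING filters groups after aggregation, WHERE filters rows before.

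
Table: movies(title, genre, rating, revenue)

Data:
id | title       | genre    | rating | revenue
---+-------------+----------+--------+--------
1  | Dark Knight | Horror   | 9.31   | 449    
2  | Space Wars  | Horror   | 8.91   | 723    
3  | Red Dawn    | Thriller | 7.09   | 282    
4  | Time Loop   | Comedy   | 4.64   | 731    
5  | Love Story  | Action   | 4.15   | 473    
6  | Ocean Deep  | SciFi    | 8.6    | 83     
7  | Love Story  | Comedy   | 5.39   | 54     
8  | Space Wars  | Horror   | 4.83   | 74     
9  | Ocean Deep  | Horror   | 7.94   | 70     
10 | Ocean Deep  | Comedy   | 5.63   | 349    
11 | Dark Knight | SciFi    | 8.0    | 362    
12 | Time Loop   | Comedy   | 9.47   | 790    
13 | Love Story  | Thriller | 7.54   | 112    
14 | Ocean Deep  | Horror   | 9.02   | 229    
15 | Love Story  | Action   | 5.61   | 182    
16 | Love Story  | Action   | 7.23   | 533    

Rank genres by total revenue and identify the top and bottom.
SELECT genre, SUM(revenue)
FROM movies
GROUP BY genre
ORDER BY SUM(revenue)

All groups:
  Thriller: 394
  SciFi: 445
  Action: 1188
  Horror: 1545
  Comedy: 1924

Highest: Comedy (1924)
Lowest: Thriller (394)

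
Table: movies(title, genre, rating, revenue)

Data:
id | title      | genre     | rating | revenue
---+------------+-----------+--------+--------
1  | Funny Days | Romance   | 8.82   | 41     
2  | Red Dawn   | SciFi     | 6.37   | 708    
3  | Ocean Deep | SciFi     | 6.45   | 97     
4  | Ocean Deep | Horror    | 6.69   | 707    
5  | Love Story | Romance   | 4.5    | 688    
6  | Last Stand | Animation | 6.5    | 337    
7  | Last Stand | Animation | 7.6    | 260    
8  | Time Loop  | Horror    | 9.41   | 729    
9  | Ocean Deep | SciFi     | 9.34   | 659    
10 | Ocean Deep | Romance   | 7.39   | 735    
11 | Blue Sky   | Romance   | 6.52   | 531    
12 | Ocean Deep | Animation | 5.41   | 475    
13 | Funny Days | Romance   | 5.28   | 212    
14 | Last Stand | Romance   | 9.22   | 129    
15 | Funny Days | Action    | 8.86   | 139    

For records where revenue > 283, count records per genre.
SELECT genre, COUNT(*)
FROM movies
WHERE revenue > 283
GROUP BY genre

Note: WHERE filters rows before grouping.

Result:
  Animation: 2
  Horror: 2
  Romance: 3
  SciFi: 2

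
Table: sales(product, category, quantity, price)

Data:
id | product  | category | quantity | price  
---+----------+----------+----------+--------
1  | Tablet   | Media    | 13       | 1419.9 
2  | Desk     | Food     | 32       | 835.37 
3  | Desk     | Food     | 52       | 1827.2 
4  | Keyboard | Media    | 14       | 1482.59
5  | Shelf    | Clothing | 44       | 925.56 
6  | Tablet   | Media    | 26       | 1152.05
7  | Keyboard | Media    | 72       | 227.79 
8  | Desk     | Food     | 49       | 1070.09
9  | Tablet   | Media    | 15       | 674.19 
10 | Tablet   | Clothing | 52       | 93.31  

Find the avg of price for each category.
SELECT category, AVG(price) as result
FROM sales
GROUP BY category

Result:
  Clothing: 509.44
  Food: 1244.22
  Media: 991.30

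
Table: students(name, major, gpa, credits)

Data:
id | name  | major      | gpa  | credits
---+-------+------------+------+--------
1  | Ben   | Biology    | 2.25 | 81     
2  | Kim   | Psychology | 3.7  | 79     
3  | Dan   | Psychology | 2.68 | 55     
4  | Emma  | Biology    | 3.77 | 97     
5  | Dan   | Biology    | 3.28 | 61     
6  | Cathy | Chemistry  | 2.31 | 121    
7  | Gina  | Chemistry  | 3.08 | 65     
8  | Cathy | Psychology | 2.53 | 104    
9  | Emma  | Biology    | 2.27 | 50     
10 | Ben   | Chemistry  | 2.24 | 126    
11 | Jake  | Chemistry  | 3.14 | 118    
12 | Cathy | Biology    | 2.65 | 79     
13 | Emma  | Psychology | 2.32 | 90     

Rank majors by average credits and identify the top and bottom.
SELECT major, AVG(credits)
FROM students
GROUP BY major
ORDER BY AVG(credits)

All groups:
  Biology: 73.60
  Psychology: 82.00
  Chemistry: 107.50

Highest: Chemistry (107.50)
Lowest: Biology (73.60)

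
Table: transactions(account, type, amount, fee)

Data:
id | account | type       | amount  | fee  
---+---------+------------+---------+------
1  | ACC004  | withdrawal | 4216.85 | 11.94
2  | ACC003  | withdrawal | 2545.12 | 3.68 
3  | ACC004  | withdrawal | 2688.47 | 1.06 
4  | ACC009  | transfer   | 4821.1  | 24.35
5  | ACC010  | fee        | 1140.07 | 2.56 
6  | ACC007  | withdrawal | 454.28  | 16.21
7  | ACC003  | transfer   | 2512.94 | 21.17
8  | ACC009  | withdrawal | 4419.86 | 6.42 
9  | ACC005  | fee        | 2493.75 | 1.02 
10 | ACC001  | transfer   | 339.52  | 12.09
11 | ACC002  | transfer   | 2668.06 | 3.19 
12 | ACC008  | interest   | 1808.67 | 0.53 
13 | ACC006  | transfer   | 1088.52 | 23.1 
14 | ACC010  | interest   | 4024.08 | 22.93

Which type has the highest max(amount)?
SELECT type, MAX(amount) as val
FROM transactions
GROUP BY type
ORDER BY val DESC
LIMIT 1

Result: transfer with max(amount) = 4821.10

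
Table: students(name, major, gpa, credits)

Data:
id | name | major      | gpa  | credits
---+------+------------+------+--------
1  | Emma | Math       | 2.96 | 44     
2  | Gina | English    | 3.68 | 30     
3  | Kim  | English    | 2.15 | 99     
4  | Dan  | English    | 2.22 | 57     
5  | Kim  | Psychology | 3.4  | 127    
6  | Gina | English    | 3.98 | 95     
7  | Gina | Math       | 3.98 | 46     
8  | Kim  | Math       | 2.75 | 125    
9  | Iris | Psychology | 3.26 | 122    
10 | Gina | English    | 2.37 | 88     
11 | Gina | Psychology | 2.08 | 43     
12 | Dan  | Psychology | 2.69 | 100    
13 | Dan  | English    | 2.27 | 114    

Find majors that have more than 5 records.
SELECT major, COUNT(*) as cnt
FROM students
GROUP BY major
HAVING COUNT(*) > 5

Result:
  English: 6

Note: HAVING filters groups after aggregation, WHERE filters rows before.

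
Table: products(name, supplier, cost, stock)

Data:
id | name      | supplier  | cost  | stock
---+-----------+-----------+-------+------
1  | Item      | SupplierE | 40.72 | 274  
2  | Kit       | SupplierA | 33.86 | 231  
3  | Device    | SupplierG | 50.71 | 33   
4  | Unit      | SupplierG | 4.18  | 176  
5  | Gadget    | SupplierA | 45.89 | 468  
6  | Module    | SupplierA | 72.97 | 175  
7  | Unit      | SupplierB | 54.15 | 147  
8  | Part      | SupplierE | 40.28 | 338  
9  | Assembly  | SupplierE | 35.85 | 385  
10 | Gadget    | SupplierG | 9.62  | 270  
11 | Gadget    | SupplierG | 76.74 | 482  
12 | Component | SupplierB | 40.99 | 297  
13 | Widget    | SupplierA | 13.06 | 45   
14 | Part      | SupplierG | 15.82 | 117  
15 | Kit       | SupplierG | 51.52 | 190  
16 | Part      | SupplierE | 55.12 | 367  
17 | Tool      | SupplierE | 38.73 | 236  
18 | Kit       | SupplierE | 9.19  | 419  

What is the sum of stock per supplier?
SELECT supplier, SUM(stock) as result
FROM products
GROUP BY supplier

Result:
  SupplierA: 919
  SupplierB: 444
  SupplierE: 2019
  SupplierG: 1268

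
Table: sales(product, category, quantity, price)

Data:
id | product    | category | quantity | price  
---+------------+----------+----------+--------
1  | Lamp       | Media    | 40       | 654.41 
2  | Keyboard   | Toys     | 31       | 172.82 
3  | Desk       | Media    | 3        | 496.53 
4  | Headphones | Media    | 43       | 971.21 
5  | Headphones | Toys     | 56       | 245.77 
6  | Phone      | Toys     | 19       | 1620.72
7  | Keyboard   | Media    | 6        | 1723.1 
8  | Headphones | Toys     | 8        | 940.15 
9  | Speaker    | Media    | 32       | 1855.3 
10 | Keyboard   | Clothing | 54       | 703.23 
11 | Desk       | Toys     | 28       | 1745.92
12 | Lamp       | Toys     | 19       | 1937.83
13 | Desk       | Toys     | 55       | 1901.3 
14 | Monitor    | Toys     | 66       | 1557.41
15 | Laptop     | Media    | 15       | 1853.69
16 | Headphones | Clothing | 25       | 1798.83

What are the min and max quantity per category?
SELECT category, MIN(quantity), MAX(quantity)
FROM sales
GROUP BY category

Result:
  Clothing: min=25, max=54
  Media: min=3, max=43
  Toys: min=8, max=66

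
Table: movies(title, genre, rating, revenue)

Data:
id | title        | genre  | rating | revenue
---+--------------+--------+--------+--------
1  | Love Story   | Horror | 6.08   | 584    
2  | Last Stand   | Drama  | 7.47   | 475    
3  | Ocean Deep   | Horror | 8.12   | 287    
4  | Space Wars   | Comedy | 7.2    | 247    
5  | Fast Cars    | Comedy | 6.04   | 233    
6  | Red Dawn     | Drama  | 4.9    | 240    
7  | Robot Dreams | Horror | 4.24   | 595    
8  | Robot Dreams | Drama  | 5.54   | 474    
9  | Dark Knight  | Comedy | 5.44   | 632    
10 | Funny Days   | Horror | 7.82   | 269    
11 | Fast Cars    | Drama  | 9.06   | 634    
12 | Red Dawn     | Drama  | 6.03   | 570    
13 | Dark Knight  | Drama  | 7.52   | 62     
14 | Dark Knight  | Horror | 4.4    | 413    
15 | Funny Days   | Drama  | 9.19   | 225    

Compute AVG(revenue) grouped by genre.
SELECT genre, AVG(revenue) as result
FROM movies
GROUP BY genre

Result:
  Comedy: 370.67
  Drama: 382.86
  Horror: 429.60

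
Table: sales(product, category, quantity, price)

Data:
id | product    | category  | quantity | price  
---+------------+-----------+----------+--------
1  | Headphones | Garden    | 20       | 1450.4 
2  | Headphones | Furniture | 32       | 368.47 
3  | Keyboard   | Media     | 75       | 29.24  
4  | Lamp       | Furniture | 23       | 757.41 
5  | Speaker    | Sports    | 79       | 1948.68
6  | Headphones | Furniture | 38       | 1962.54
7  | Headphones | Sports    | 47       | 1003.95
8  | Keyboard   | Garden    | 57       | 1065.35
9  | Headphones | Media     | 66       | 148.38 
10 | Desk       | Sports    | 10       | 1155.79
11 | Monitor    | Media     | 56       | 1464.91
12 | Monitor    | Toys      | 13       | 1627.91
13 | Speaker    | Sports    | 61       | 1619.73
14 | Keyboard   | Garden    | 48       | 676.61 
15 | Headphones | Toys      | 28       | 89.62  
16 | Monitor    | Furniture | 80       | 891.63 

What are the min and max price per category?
SELECT category, MIN(price), MAX(price)
FROM sales
GROUP BY category

Result:
  Furniture: min=368.47, max=1962.54
  Garden: min=676.61, max=1450.40
  Media: min=29.24, max=1464.91
  Sports: min=1003.95, max=1948.68
  Toys: min=89.62, max=1627.91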